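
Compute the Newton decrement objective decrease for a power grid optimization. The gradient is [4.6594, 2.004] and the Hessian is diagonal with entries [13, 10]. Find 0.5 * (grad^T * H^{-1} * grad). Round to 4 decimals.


Step 1: H is diagonal, so H^(-1) * g = [0.3584, 0.2004].
Step 2: g^T H^(-1) g = sum_i g_i^2 / H_ii
  = (4.6594)^2/13 + (2.004)^2/10
  = 1.67 + 0.4016 = 2.0716
Step 3: Objective decrease = 0.5 * g^T H^(-1) g = 1.0358


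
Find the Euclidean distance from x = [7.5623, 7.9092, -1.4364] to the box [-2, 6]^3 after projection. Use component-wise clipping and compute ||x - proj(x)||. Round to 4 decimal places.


Project each component onto [-2, 6].
clip(7.5623) = 6.0, clip(7.9092) = 6.0, clip(-1.4364) = -1.4364
Projection = [6.0, 6.0, -1.4364]
Squared diffs: [2.4408, 3.645, 0.0]
Distance = sqrt(6.0858) = 2.4669


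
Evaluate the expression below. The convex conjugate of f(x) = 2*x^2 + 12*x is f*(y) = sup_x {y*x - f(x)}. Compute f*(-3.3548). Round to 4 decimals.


f*(y) = sup_x {y*x - a*x^2 - b*x} = sup_x {(y-b)*x - a*x^2}
FOC: (y - b) - 2a*x = 0 => x* = (y - b)/(2a)
x* = (-3.3548 - 12)/(2*2) = -3.8387
f*(-3.3548) = (y-b)^2/(4a) = (-3.3548 - 12)^2/(4*2)
= 235.7699/8 = 29.4712


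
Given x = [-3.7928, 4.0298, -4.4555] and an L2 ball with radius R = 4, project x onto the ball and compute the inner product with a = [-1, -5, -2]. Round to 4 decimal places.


Step 1: Compute ||x|| (intermediates to 6 decimals).
||x|| = sqrt((-3.7928)^2 + 4.0298^2 + (-4.4555)^2) = 7.104653
Step 2: Project.
Since ||x|| > R, scale = R/||x|| = 4/7.104653 = 0.563011, proj(x) = scale * x
proj(x) = [-2.135388, 2.268822, -2.508496]
Step 3: Dot product.
a^T * proj(x) = -1*(-2.135388) - 5*2.268822 - 2*(-2.508496) = -4.1917


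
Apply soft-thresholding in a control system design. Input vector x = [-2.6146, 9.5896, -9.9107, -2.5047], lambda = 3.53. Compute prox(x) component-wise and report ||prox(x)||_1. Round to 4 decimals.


Soft-thresholding with lambda = 3.53:
prox(-2.6146) = sign(-2.6146)*max(|-2.6146| - 3.53, 0) = 0.0
prox(9.5896) = sign(9.5896)*max(|9.5896| - 3.53, 0) = 6.0596
prox(-9.9107) = sign(-9.9107)*max(|-9.9107| - 3.53, 0) = -6.3807
prox(-2.5047) = sign(-2.5047)*max(|-2.5047| - 3.53, 0) = 0.0
prox(x) = [0.0, 6.0596, -6.3807, 0.0]
||prox(x)||_1 = 0.0 + 6.0596 + 6.3807 + 0.0 = 12.4403


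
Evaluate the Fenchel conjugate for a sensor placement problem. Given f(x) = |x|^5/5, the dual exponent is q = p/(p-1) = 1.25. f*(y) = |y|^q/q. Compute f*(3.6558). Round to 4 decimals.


The conjugate exponent q satisfies 1/p + 1/q = 1.
p = 5, so q = 5/(5 - 1) = 1.25
|y|^q = 3.6558^1.25 = 5.0551
f*(3.6558) = 5.0551 / 1.25 = 4.0441


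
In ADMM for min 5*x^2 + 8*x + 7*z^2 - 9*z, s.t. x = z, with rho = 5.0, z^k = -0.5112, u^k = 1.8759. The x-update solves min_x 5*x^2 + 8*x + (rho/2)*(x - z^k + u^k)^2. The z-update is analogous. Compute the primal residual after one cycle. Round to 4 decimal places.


ADMM iteration with rho = 5.0, z^k = -0.5112, u^k = 1.8759
Step 1: x-update.
Minimize 5*x^2 + 8*x + (5.0/2)*(x + 0.5112 + 1.8759)^2
FOC: (2*5 + 5.0)*x = -8 + 5.0*(-0.5112 - 1.8759)
x^{k+1} = -1.329
Step 2: z-update.
Minimize 7*z^2 - 9*z + (5.0/2)*(-1.329 - z + 1.8759)^2
FOC: (2*7 + 5.0)*z = 9 + 5.0*(-1.329 + 1.8759)
z^{k+1} = 0.6176
Step 3: u-update.
u^{k+1} = 1.8759 - 1.329 - 0.6176 = -0.0707
Step 4: Primal residual = |-1.329 - 0.6176| = 1.9466


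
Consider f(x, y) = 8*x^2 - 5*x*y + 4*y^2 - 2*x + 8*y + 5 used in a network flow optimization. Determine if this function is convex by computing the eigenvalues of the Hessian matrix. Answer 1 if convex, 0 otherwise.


The Hessian of f(x,y) = 8*x^2 - 5*x*y + 4*y^2 - 2*x + 8*y + 5 is:
H = [[16, -5], [-5, 8]]
Trace = 16 + 8 = 24
Determinant = 16*8 - (-5)^2 = 103
Discriminant = (24)^2 - 4*103 = 164.0
Eigenvalues: lambda_1 = 5.5969, lambda_2 = 18.4031
The function is convex.

1


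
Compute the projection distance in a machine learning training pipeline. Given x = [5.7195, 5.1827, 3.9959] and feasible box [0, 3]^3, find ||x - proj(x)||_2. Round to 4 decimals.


Project each component onto [0, 3].
clip(5.7195) = 3.0, clip(5.1827) = 3.0, clip(3.9959) = 3.0
Projection = [3.0, 3.0, 3.0]
Squared diffs: [7.3957, 4.7642, 0.9918]
Distance = sqrt(13.1517) = 3.6265


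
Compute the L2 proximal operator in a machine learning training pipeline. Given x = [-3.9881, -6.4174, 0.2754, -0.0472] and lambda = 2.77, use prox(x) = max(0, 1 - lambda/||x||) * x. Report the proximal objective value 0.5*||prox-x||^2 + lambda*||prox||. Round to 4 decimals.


Step 1: Compute ||x||.
||x|| = 7.5608
Step 2: Compute scaling factor.
scale = max(0, 1 - 2.77/7.5608) = 0.6336
Step 3: prox(x) = [-2.527, -4.0663, 0.1745, -0.0299]
||prox(x)|| = 4.7908
Step 4: Proximal objective.
0.5*||prox-x||^2 = 3.8365
lambda*||prox|| = 13.2705
Total = 17.107


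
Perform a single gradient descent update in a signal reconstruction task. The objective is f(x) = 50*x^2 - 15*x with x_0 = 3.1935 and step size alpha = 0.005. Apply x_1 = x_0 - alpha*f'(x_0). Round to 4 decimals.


We compute the gradient at x_0 and apply the update.
f'(x) = 100*x - 15
f'(3.1935) = 100*3.1935 - 15 = 304.35
x_1 = 3.1935 - 0.005*304.35 = 1.6718


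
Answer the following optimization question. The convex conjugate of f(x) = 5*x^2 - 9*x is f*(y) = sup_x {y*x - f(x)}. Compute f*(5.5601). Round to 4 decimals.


f*(y) = sup_x {y*x - a*x^2 - b*x} = sup_x {(y-b)*x - a*x^2}
FOC: (y - b) - 2a*x = 0 => x* = (y - b)/(2a)
x* = (5.5601 + 9)/(2*5) = 1.456
f*(5.5601) = (y-b)^2/(4a) = (5.5601 + 9)^2/(4*5)
= 211.9965/20 = 10.5998


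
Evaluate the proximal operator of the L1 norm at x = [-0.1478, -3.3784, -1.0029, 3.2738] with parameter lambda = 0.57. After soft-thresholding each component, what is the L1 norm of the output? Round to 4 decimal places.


Soft-thresholding with lambda = 0.57:
prox(-0.1478) = sign(-0.1478)*max(|-0.1478| - 0.57, 0) = 0.0
prox(-3.3784) = sign(-3.3784)*max(|-3.3784| - 0.57, 0) = -2.8084
prox(-1.0029) = sign(-1.0029)*max(|-1.0029| - 0.57, 0) = -0.4329
prox(3.2738) = sign(3.2738)*max(|3.2738| - 0.57, 0) = 2.7038
prox(x) = [0.0, -2.8084, -0.4329, 2.7038]
||prox(x)||_1 = 0.0 + 2.8084 + 0.4329 + 2.7038 = 5.9451


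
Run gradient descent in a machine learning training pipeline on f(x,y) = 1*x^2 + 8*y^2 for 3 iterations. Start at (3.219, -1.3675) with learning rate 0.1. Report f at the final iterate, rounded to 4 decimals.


Gradient descent on f(x,y) = 1*x^2 + 8*y^2.
Starting point: (3.219, -1.3675), alpha = 0.1
Step 1: grad_x = 2*1*3.219 = 6.438, grad_y = 2*8*-1.3675 = -21.88
  x_1 = 3.219 - 0.1*6.438 = 2.5752
  y_1 = -1.3675 - 0.1*-21.88 = 0.8205
Step 2: grad_x = 2*1*2.5752 = 5.1504, grad_y = 2*8*0.8205 = 13.128
  x_2 = 2.5752 - 0.1*5.1504 = 2.0602
  y_2 = 0.8205 - 0.1*13.128 = -0.4923
Step 3: grad_x = 2*1*2.0602 = 4.1203, grad_y = 2*8*-0.4923 = -7.8768
  x_3 = 2.0602 - 0.1*4.1203 = 1.6481
  y_3 = -0.4923 - 0.1*-7.8768 = 0.2954
f(1.6481, 0.2954) = 1*1.6481^2 + 8*0.2954^2 = 3.4143


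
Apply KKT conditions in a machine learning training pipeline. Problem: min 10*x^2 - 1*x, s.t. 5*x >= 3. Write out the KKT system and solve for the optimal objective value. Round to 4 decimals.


Step 1: Try lambda = 0 (constraint inactive).
x_unc = 1/(2*10) = 0.05
Check: 5*0.05 = 0.25 < 3 -- violated!
Step 2: Constraint must be active: 5*x = 3
x* = 3/5 = 0.6
lambda = (2*10*0.6 - 1)/5 = 2.2
Step 3: Compute optimal value.
f(x*) = 10*0.6^2 - 1*0.6 = 3.0


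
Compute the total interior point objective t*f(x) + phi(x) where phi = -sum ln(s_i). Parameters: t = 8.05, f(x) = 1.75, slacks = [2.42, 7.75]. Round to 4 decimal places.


Step 1: Compute log-barrier.
ln values: [0.8838, 2.0477]
phi = -(0.8838 + 2.0477) = -2.9315
Step 2: Compute augmented objective.
t*f(x) = 8.05*1.75 = 14.0875
Total = 14.0875 - 2.9315 = 11.156


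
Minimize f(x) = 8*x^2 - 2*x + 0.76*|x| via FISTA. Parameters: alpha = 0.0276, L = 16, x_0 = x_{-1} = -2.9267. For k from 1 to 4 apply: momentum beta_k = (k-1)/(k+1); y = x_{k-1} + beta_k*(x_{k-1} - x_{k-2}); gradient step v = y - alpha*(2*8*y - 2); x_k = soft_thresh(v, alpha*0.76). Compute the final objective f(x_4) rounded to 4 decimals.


FISTA on f(x) = 8*x^2 - 2*x + 0.76*|x|
L = 16, alpha = 0.0276
Iteration 1: beta = 0.0, y = -2.9267 + 0.0*(-2.9267 + 2.9267) = -2.9267
  grad(y) = -48.8272, v = y - alpha*grad = -1.5791
  prox(v) = soft_thresh(-1.5791, 0.021) = -1.5581
Iteration 2: beta = 0.3333, y = -1.5581 + 0.3333*(-1.5581 + 2.9267) = -1.1019
  grad(y) = -19.6303, v = y - alpha*grad = -0.5601
  prox(v) = soft_thresh(-0.5601, 0.021) = -0.5391
Iteration 3: beta = 0.5, y = -0.5391 + 0.5*(-0.5391 + 1.5581) = -0.0296
  grad(y) = -2.4741, v = y - alpha*grad = 0.0387
  prox(v) = soft_thresh(0.0387, 0.021) = 0.0177
Iteration 4: beta = 0.6, y = 0.0177 + 0.6*(0.0177 + 0.5391) = 0.3518
  grad(y) = 3.6281, v = y - alpha*grad = 0.2516
  prox(v) = soft_thresh(0.2516, 0.021) = 0.2306
f(x_4) = 8*0.2306^2 - 2*0.2306 + 0.76*|0.2306| = 0.1396


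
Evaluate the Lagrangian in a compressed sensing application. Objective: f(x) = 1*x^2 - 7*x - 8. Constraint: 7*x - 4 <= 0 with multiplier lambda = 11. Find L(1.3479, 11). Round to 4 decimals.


Step 1: Evaluate f(x).
f(1.3479) = 1*1.3479^2 - 7*1.3479 - 8 = -15.6185
Step 2: Evaluate g(x).
g(1.3479) = 7*1.3479 - 4 = 5.4353
Step 3: Compute Lagrangian.
L = -15.6185 + 11*5.4353 = 44.1698


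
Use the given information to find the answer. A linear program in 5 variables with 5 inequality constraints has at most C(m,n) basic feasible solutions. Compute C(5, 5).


Each vertex corresponds to some choice of n active constraints out of m, so the number of vertices is at most C(m, n) = m! / (n!(m-n)!).
m = 5, n = 5
Numerator: 5 * 4 * 3 * 2 * 1
Denominator: 5! = 120
C(5, 5) = 1


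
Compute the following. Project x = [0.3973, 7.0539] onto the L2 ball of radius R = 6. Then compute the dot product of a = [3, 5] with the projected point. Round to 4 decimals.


Step 1: Compute ||x|| (intermediates to 6 decimals).
||x|| = sqrt(0.3973^2 + 7.0539^2) = 7.06508
Step 2: Project.
Since ||x|| > R, scale = R/||x|| = 6/7.06508 = 0.849247, proj(x) = scale * x
proj(x) = [0.337406, 5.990503]
Step 3: Dot product.
a^T * proj(x) = 3*0.337406 + 5*5.990503 = 30.9647


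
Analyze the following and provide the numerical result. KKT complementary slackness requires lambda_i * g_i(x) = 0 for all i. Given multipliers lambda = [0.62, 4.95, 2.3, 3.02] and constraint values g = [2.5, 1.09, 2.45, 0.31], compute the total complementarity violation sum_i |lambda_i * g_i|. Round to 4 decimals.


KKT complementary slackness check:
lambda_1 * g_1 = 0.62 * 2.5 = 1.55
lambda_2 * g_2 = 4.95 * 1.09 = 5.3955
lambda_3 * g_3 = 2.3 * 2.45 = 5.635
lambda_4 * g_4 = 3.02 * 0.31 = 0.9362
Total violation = 1.55 + 5.3955 + 5.635 + 0.9362 = 13.5167


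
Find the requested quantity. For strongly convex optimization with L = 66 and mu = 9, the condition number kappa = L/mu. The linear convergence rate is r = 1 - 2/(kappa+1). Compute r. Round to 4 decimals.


Step 1: Compute the condition number.
kappa = L/mu = 66/9 = 7.3333
Step 2: Compute the convergence rate.
r = 1 - 2/(kappa + 1) = 1 - 2*mu/(L + mu) = (L - mu)/(L + mu) = 57/75 = 0.76


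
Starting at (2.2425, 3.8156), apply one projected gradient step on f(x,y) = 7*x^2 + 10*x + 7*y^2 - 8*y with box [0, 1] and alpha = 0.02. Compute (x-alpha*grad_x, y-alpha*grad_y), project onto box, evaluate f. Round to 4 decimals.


Step 1: Compute gradient at (2.2425, 3.8156).
grad_x = 2*7*2.2425 + 10 = 41.395
grad_y = 2*7*3.8156 - 8 = 45.4184
Step 2: Gradient step.
x_raw = 2.2425 - 0.02*41.395 = 1.4146
y_raw = 3.8156 - 0.02*45.4184 = 2.9072
Step 3: Project onto [0, 1].
x_proj = clip(1.4146) = 1.0
y_proj = clip(2.9072) = 1.0
Step 4: Evaluate f.
f(1.0, 1.0) = 16.0


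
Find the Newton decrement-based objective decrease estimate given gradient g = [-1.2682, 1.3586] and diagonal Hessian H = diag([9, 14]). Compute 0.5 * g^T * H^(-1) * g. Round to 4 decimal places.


Step 1: H is diagonal, so H^(-1) * g = [-0.1409, 0.097].
Step 2: g^T H^(-1) g = sum_i g_i^2 / H_ii
  = (-1.2682)^2/9 + (1.3586)^2/14
  = 0.1787 + 0.1318 = 0.3105
Step 3: Objective decrease = 0.5 * g^T H^(-1) g = 0.1553


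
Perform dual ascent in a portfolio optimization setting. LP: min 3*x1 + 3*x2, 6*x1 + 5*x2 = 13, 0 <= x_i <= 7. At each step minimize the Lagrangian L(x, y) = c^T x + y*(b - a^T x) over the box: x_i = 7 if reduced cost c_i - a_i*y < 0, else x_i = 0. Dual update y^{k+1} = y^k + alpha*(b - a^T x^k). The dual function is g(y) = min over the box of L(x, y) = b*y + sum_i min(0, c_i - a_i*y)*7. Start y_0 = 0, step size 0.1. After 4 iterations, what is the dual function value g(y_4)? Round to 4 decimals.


Dual ascent for LP: min 3*x1 + 3*x2, 6*x1 + 5*x2 = 13, 0 <= x_i <= 7
Step 1: y^k = 0.0, reduced costs: (3.0, 3.0)
  x^k = (0.0, 0.0), subgradient = b - a^T x = 13.0
  y^{k+1} = 0.0 + 0.1*13.0 = 1.3
Step 2: y^k = 1.3, reduced costs: (-4.8, -3.5)
  x^k = (7.0, 7.0), subgradient = b - a^T x = -64.0
  y^{k+1} = 1.3 + 0.1*-64.0 = -5.1
Step 3: y^k = -5.1, reduced costs: (33.6, 28.5)
  x^k = (0.0, 0.0), subgradient = b - a^T x = 13.0
  y^{k+1} = -5.1 + 0.1*13.0 = -3.8
Step 4: y^k = -3.8, reduced costs: (25.8, 22.0)
  x^k = (0.0, 0.0), subgradient = b - a^T x = 13.0
  y^{k+1} = -3.8 + 0.1*13.0 = -2.5
Dual objective at y_4 = -2.5: reduced costs (18.0, 15.5), box minimizer x = (0.0, 0.0)
g(y_4) = b*y + (c1 - a1*y)*x1 + (c2 - a2*y)*x2 = 13*(-2.5) + 18.0*0.0 + 15.5*0.0 = -32.5 + 0.0 + 0.0 = -32.5


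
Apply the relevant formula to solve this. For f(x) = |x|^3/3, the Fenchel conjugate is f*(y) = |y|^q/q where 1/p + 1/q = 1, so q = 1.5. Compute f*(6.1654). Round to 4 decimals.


The conjugate exponent q satisfies 1/p + 1/q = 1.
p = 3, so q = 3/(3 - 1) = 1.5
|y|^q = 6.1654^1.5 = 15.3088
f*(6.1654) = 15.3088 / 1.5 = 10.2059


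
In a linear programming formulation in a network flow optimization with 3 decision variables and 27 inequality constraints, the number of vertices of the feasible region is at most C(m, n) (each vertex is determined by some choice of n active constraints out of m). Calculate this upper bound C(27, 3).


Each vertex corresponds to some choice of n active constraints out of m, so the number of vertices is at most C(m, n) = m! / (n!(m-n)!).
m = 27, n = 3
Numerator: 27 * 26 * 25
Denominator: 3! = 6
C(27, 3) = 2925


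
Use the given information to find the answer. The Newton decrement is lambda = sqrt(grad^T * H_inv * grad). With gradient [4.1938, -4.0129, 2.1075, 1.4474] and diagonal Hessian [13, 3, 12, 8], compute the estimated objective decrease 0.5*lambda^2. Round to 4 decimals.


Step 1: H is diagonal, so H^(-1) * g = [0.3226, -1.3376, 0.1756, 0.1809].
Step 2: g^T H^(-1) g = sum_i g_i^2 / H_ii
  = (4.1938)^2/13 + (-4.0129)^2/3 + (2.1075)^2/12 + (1.4474)^2/8
  = 1.3529 + 5.3678 + 0.3701 + 0.2619 = 7.3527
Step 3: Objective decrease = 0.5 * g^T H^(-1) g = 3.6764


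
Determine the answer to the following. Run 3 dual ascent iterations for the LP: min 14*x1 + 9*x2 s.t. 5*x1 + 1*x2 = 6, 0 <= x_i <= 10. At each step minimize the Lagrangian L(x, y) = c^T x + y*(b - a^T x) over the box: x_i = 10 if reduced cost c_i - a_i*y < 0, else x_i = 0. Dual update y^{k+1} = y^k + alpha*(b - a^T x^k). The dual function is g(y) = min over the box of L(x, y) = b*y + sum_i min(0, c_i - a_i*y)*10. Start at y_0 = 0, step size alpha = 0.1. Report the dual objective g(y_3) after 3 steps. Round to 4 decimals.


Dual ascent for LP: min 14*x1 + 9*x2, 5*x1 + 1*x2 = 6, 0 <= x_i <= 10
Step 1: y^k = 0.0, reduced costs: (14.0, 9.0)
  x^k = (0.0, 0.0), subgradient = b - a^T x = 6.0
  y^{k+1} = 0.0 + 0.1*6.0 = 0.6
Step 2: y^k = 0.6, reduced costs: (11.0, 8.4)
  x^k = (0.0, 0.0), subgradient = b - a^T x = 6.0
  y^{k+1} = 0.6 + 0.1*6.0 = 1.2
Step 3: y^k = 1.2, reduced costs: (8.0, 7.8)
  x^k = (0.0, 0.0), subgradient = b - a^T x = 6.0
  y^{k+1} = 1.2 + 0.1*6.0 = 1.8
Dual objective at y_3 = 1.8: reduced costs (5.0, 7.2), box minimizer x = (0.0, 0.0)
g(y_3) = b*y + (c1 - a1*y)*x1 + (c2 - a2*y)*x2 = 6*1.8 + 5.0*0.0 + 7.2*0.0 = 10.8 + 0.0 + 0.0 = 10.8


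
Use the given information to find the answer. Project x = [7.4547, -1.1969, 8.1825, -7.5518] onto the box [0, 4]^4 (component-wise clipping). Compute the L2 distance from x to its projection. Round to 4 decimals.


Project each component onto [0, 4].
clip(7.4547) = 4.0, clip(-1.1969) = 0.0, clip(8.1825) = 4.0, clip(-7.5518) = 0.0
Projection = [4.0, 0.0, 4.0, 0.0]
Squared diffs: [11.935, 1.4326, 17.4933, 57.0297]
Distance = sqrt(87.8906) = 9.375


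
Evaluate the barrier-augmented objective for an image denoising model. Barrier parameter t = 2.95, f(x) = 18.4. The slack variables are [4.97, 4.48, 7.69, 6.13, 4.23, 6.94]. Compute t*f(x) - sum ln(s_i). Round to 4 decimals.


Step 1: Compute log-barrier.
ln values: [1.6034, 1.4996, 2.0399, 1.8132, 1.4422, 1.9373]
phi = -(1.6034 + 1.4996 + 2.0399 + 1.8132 + 1.4422 + 1.9373) = -10.3357
Step 2: Compute augmented objective.
t*f(x) = 2.95*18.4 = 54.28
Total = 54.28 - 10.3357 = 43.9443


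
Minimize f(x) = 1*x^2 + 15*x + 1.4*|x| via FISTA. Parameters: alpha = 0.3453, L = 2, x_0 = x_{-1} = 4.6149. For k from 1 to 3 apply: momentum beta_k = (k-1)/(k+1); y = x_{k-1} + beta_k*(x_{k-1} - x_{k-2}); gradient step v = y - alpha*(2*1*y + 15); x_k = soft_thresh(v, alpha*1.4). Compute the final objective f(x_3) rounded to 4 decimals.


FISTA on f(x) = 1*x^2 + 15*x + 1.4*|x|
L = 2, alpha = 0.3453
Iteration 1: beta = 0.0, y = 4.6149 + 0.0*(4.6149 - 4.6149) = 4.6149
  grad(y) = 24.2298, v = y - alpha*grad = -3.7516
  prox(v) = soft_thresh(-3.7516, 0.4834) = -3.2682
Iteration 2: beta = 0.3333, y = -3.2682 + 0.3333*(-3.2682 - 4.6149) = -5.8959
  grad(y) = 3.2081, v = y - alpha*grad = -7.0037
  prox(v) = soft_thresh(-7.0037, 0.4834) = -6.5203
Iteration 3: beta = 0.5, y = -6.5203 + 0.5*(-6.5203 + 3.2682) = -8.1463
  grad(y) = -1.2926, v = y - alpha*grad = -7.7
  prox(v) = soft_thresh(-7.7, 0.4834) = -7.2165
f(x_3) = 1*(-7.2165)^2 + 15*(-7.2165) + 1.4*|-7.2165| = -46.0665


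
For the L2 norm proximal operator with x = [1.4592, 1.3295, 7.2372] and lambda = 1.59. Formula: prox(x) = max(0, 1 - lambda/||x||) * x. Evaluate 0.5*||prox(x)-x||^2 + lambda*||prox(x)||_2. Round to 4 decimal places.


Step 1: Compute ||x||.
||x|| = 7.5016
Step 2: Compute scaling factor.
scale = max(0, 1 - 1.59/7.5016) = 0.788
Step 3: prox(x) = [1.1499, 1.0477, 5.7032]
||prox(x)|| = 5.9116
Step 4: Proximal objective.
0.5*||prox-x||^2 = 1.2641
lambda*||prox|| = 9.3994
Total = 10.6635


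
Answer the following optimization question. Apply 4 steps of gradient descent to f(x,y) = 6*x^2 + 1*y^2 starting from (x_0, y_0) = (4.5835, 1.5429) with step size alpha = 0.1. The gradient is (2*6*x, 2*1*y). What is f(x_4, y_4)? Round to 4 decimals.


Gradient descent on f(x,y) = 6*x^2 + 1*y^2.
Starting point: (4.5835, 1.5429), alpha = 0.1
Step 1: grad_x = 2*6*4.5835 = 55.002, grad_y = 2*1*1.5429 = 3.0858
  x_1 = 4.5835 - 0.1*55.002 = -0.9167
  y_1 = 1.5429 - 0.1*3.0858 = 1.2343
Step 2: grad_x = 2*6*-0.9167 = -11.0004, grad_y = 2*1*1.2343 = 2.4686
  x_2 = -0.9167 - 0.1*-11.0004 = 0.1833
  y_2 = 1.2343 - 0.1*2.4686 = 0.9875
Step 3: grad_x = 2*6*0.1833 = 2.2001, grad_y = 2*1*0.9875 = 1.9749
  x_3 = 0.1833 - 0.1*2.2001 = -0.0367
  y_3 = 0.9875 - 0.1*1.9749 = 0.79
Step 4: grad_x = 2*6*-0.0367 = -0.44, grad_y = 2*1*0.79 = 1.5799
  x_4 = -0.0367 - 0.1*-0.44 = 0.0073
  y_4 = 0.79 - 0.1*1.5799 = 0.632
f(0.0073, 0.632) = 6*0.0073^2 + 1*0.632^2 = 0.3997


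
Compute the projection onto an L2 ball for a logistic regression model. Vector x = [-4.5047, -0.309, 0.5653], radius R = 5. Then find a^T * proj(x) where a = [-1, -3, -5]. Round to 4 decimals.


Step 1: Compute ||x|| (intermediates to 6 decimals).
||x|| = sqrt((-4.5047)^2 + (-0.309)^2 + 0.5653^2) = 4.550535
Step 2: Project.
Since ||x|| <= R, proj = x (no scaling needed).
proj(x) = [-4.5047, -0.309, 0.5653]
Step 3: Dot product.
a^T * proj(x) = -1*(-4.5047) - 3*(-0.309) - 5*0.5653 = 2.6052


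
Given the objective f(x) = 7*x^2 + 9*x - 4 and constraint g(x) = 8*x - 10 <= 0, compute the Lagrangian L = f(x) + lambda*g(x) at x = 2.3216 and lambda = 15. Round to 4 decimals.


Step 1: Evaluate f(x).
f(2.3216) = 7*2.3216^2 + 9*2.3216 - 4 = 54.6232
Step 2: Evaluate g(x).
g(2.3216) = 8*2.3216 - 10 = 8.5728
Step 3: Compute Lagrangian.
L = 54.6232 + 15*8.5728 = 183.2152


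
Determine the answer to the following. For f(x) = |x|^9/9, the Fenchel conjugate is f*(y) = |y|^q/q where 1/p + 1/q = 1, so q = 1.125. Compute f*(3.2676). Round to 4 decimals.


The conjugate exponent q satisfies 1/p + 1/q = 1.
p = 9, so q = 9/(9 - 1) = 1.125
|y|^q = 3.2676^1.125 = 3.7889
f*(3.2676) = 3.7889 / 1.125 = 3.3679


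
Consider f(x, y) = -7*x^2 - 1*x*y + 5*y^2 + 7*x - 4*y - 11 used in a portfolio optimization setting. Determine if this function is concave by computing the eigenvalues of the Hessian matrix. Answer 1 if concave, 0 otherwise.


The Hessian of f(x,y) = -7*x^2 - 1*x*y + 5*y^2 + 7*x - 4*y - 11 is:
H = [[-14, -1], [-1, 10]]
Trace = -14 + 10 = -4
Determinant = -14*10 - (-1)^2 = -141
Discriminant = (-4)^2 - 4*-141 = 580.0
Eigenvalues: lambda_1 = -14.0416, lambda_2 = 10.0416
The function is not concave.

0


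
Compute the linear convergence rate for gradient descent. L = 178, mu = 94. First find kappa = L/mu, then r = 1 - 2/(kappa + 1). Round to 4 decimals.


Step 1: Compute the condition number.
kappa = L/mu = 178/94 = 1.8936
Step 2: Compute the convergence rate.
r = 1 - 2/(kappa + 1) = 1 - 2*mu/(L + mu) = (L - mu)/(L + mu) = 84/272 = 0.3088


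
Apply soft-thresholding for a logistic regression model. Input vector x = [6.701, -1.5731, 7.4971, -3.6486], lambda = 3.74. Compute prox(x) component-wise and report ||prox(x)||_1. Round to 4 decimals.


Soft-thresholding with lambda = 3.74:
prox(6.701) = sign(6.701)*max(|6.701| - 3.74, 0) = 2.961
prox(-1.5731) = sign(-1.5731)*max(|-1.5731| - 3.74, 0) = 0.0
prox(7.4971) = sign(7.4971)*max(|7.4971| - 3.74, 0) = 3.7571
prox(-3.6486) = sign(-3.6486)*max(|-3.6486| - 3.74, 0) = 0.0
prox(x) = [2.961, 0.0, 3.7571, 0.0]
||prox(x)||_1 = 2.961 + 0.0 + 3.7571 + 0.0 = 6.7181


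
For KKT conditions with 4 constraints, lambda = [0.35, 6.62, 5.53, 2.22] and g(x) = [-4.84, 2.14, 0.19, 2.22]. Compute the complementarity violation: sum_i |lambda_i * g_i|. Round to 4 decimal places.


KKT complementary slackness check:
lambda_1 * g_1 = 0.35 * -4.84 = -1.694
lambda_2 * g_2 = 6.62 * 2.14 = 14.1668
lambda_3 * g_3 = 5.53 * 0.19 = 1.0507
lambda_4 * g_4 = 2.22 * 2.22 = 4.9284
Total violation = 1.694 + 14.1668 + 1.0507 + 4.9284 = 21.8399


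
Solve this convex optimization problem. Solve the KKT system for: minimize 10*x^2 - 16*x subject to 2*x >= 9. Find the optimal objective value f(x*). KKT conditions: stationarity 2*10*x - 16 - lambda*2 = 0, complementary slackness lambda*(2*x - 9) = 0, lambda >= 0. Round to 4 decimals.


Step 1: Try lambda = 0 (constraint inactive).
x_unc = 16/(2*10) = 0.8
Check: 2*0.8 = 1.6 < 9 -- violated!
Step 2: Constraint must be active: 2*x = 9
x* = 9/2 = 4.5
lambda = (2*10*4.5 - 16)/2 = 37.0
Step 3: Compute optimal value.
f(x*) = 10*4.5^2 - 16*4.5 = 130.5


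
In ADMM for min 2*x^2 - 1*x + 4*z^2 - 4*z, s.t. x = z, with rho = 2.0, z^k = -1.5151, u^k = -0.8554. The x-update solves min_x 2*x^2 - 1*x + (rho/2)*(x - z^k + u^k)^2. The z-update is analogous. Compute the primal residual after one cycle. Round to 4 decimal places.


ADMM iteration with rho = 2.0, z^k = -1.5151, u^k = -0.8554
Step 1: x-update.
Minimize 2*x^2 - 1*x + (2.0/2)*(x + 1.5151 - 0.8554)^2
FOC: (2*2 + 2.0)*x = 1 + 2.0*(-1.5151 + 0.8554)
x^{k+1} = -0.0532
Step 2: z-update.
Minimize 4*z^2 - 4*z + (2.0/2)*(-0.0532 - z - 0.8554)^2
FOC: (2*4 + 2.0)*z = 4 + 2.0*(-0.0532 - 0.8554)
z^{k+1} = 0.2183
Step 3: u-update.
u^{k+1} = -0.8554 - 0.0532 - 0.2183 = -1.1269
Step 4: Primal residual = |-0.0532 - 0.2183| = 0.2715


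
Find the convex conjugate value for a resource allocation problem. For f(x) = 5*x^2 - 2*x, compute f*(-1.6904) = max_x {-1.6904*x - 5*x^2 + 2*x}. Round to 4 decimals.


f*(y) = sup_x {y*x - a*x^2 - b*x} = sup_x {(y-b)*x - a*x^2}
FOC: (y - b) - 2a*x = 0 => x* = (y - b)/(2a)
x* = (-1.6904 + 2)/(2*5) = 0.031
f*(-1.6904) = (y-b)^2/(4a) = (-1.6904 + 2)^2/(4*5)
= 0.0959/20 = 0.0048


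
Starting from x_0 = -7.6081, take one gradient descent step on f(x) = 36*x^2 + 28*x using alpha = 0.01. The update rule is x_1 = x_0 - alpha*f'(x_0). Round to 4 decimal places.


We compute the gradient at x_0 and apply the update.
f'(x) = 72*x + 28
f'(-7.6081) = 72*-7.6081 + 28 = -519.7832
x_1 = -7.6081 - 0.01*-519.7832 = -2.4103


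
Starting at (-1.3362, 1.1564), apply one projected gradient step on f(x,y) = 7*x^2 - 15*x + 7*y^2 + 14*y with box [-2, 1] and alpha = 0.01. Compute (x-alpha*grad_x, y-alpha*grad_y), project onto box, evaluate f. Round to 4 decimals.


Step 1: Compute gradient at (-1.3362, 1.1564).
grad_x = 2*7*-1.3362 - 15 = -33.7068
grad_y = 2*7*1.1564 + 14 = 30.1896
Step 2: Gradient step.
x_raw = -1.3362 - 0.01*-33.7068 = -0.9991
y_raw = 1.1564 - 0.01*30.1896 = 0.8545
Step 3: Project onto [-2, 1].
x_proj = clip(-0.9991) = -0.9991
y_proj = clip(0.8545) = 0.8545
Step 4: Evaluate f.
f(-0.9991, 0.8545) = 39.0491


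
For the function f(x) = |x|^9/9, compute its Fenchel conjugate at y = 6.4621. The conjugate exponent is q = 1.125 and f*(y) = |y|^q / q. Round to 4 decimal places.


The conjugate exponent q satisfies 1/p + 1/q = 1.
p = 9, so q = 9/(9 - 1) = 1.125
|y|^q = 6.4621^1.125 = 8.1596
f*(6.4621) = 8.1596 / 1.125 = 7.253


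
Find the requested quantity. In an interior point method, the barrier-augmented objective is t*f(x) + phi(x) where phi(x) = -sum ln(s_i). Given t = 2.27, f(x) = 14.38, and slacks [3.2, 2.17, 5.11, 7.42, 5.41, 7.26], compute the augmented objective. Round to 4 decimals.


Step 1: Compute log-barrier.
ln values: [1.1632, 0.7747, 1.6312, 2.0042, 1.6882, 1.9824]
phi = -(1.1632 + 0.7747 + 1.6312 + 2.0042 + 1.6882 + 1.9824) = -9.2439
Step 2: Compute augmented objective.
t*f(x) = 2.27*14.38 = 32.6426
Total = 32.6426 - 9.2439 = 23.3987


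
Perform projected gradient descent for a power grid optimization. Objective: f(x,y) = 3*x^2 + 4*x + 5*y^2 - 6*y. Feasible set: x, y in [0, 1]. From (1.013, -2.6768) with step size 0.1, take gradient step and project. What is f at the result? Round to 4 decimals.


Step 1: Compute gradient at (1.013, -2.6768).
grad_x = 2*3*1.013 + 4 = 10.078
grad_y = 2*5*-2.6768 - 6 = -32.768
Step 2: Gradient step.
x_raw = 1.013 - 0.1*10.078 = 0.0052
y_raw = -2.6768 - 0.1*-32.768 = 0.6
Step 3: Project onto [0, 1].
x_proj = clip(0.0052) = 0.0052
y_proj = clip(0.6) = 0.6
Step 4: Evaluate f.
f(0.0052, 0.6) = -1.7791


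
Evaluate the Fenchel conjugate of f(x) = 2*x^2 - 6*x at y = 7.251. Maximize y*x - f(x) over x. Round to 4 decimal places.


f*(y) = sup_x {y*x - a*x^2 - b*x} = sup_x {(y-b)*x - a*x^2}
FOC: (y - b) - 2a*x = 0 => x* = (y - b)/(2a)
x* = (7.251 + 6)/(2*2) = 3.3128
f*(7.251) = (y-b)^2/(4a) = (7.251 + 6)^2/(4*2)
= 175.589/8 = 21.9486


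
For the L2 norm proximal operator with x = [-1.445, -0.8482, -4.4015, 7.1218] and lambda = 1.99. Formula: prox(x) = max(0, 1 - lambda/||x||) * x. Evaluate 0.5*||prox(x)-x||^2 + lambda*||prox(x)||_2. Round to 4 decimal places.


Step 1: Compute ||x||.
||x|| = 8.5382
Step 2: Compute scaling factor.
scale = max(0, 1 - 1.99/8.5382) = 0.7669
Step 3: prox(x) = [-1.1082, -0.6505, -3.3756, 5.4619]
||prox(x)|| = 6.5482
Step 4: Proximal objective.
0.5*||prox-x||^2 = 1.9801
lambda*||prox|| = 13.0309
Total = 15.011


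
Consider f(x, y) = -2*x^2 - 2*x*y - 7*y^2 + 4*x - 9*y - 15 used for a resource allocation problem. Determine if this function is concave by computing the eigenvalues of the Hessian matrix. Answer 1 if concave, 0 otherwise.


The Hessian of f(x,y) = -2*x^2 - 2*x*y - 7*y^2 + 4*x - 9*y - 15 is:
H = [[-4, -2], [-2, -14]]
Trace = -4 - 14 = -18
Determinant = -4*-14 - (-2)^2 = 52
Discriminant = (-18)^2 - 4*52 = 116.0
Eigenvalues: lambda_1 = -14.3852, lambda_2 = -3.6148
The function is concave.

1


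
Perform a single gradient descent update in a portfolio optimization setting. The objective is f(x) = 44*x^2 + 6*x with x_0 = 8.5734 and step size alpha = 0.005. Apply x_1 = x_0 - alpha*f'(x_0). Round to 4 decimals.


We compute the gradient at x_0 and apply the update.
f'(x) = 88*x + 6
f'(8.5734) = 88*8.5734 + 6 = 760.4592
x_1 = 8.5734 - 0.005*760.4592 = 4.7711


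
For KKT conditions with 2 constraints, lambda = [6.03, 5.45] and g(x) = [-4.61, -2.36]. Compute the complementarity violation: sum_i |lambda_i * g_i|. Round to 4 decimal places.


KKT complementary slackness check:
lambda_1 * g_1 = 6.03 * -4.61 = -27.7983
lambda_2 * g_2 = 5.45 * -2.36 = -12.862
Total violation = 27.7983 + 12.862 = 40.6603


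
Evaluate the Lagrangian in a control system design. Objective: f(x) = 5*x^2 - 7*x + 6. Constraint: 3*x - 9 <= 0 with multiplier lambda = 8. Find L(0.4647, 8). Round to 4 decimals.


Step 1: Evaluate f(x).
f(0.4647) = 5*0.4647^2 - 7*0.4647 + 6 = 3.8268
Step 2: Evaluate g(x).
g(0.4647) = 3*0.4647 - 9 = -7.6059
Step 3: Compute Lagrangian.
L = 3.8268 + 8*-7.6059 = -57.0204


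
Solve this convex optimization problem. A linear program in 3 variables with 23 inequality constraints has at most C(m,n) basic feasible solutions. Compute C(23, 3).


Each vertex corresponds to some choice of n active constraints out of m, so the number of vertices is at most C(m, n) = m! / (n!(m-n)!).
m = 23, n = 3
Numerator: 23 * 22 * 21
Denominator: 3! = 6
C(23, 3) = 1771


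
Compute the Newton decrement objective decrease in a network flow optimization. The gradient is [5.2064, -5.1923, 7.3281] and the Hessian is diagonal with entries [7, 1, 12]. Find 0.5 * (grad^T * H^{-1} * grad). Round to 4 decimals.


Step 1: H is diagonal, so H^(-1) * g = [0.7438, -5.1923, 0.6107].
Step 2: g^T H^(-1) g = sum_i g_i^2 / H_ii
  = (5.2064)^2/7 + (-5.1923)^2/1 + (7.3281)^2/12
  = 3.8724 + 26.96 + 4.4751 = 35.3074
Step 3: Objective decrease = 0.5 * g^T H^(-1) g = 17.6537


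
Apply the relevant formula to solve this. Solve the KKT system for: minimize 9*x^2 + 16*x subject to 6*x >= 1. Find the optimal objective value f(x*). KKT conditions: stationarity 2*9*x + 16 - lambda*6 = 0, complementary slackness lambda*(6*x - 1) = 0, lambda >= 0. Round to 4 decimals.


Step 1: Try lambda = 0 (constraint inactive).
x_unc = -16/(2*9) = -0.8889
Check: 6*-0.8889 = -5.3334 < 1 -- violated!
Step 2: Constraint must be active: 6*x = 1
x* = 1/6 = 0.1667 (rounded; the exact value 1/6 is used below)
lambda = (2*9*(1/6) + 16)/6 = 3.1667
Step 3: Compute optimal value.
f(x*) = 9*(1/6)^2 + 16*(1/6) = 2.9167


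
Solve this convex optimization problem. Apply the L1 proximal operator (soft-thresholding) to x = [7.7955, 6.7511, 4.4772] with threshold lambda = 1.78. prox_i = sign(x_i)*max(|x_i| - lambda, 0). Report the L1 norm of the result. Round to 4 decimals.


Soft-thresholding with lambda = 1.78:
prox(7.7955) = sign(7.7955)*max(|7.7955| - 1.78, 0) = 6.0155
prox(6.7511) = sign(6.7511)*max(|6.7511| - 1.78, 0) = 4.9711
prox(4.4772) = sign(4.4772)*max(|4.4772| - 1.78, 0) = 2.6972
prox(x) = [6.0155, 4.9711, 2.6972]
||prox(x)||_1 = 6.0155 + 4.9711 + 2.6972 = 13.6838


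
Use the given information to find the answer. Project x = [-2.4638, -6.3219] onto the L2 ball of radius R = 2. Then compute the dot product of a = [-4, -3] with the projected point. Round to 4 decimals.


Step 1: Compute ||x|| (intermediates to 6 decimals).
||x|| = sqrt((-2.4638)^2 + (-6.3219)^2) = 6.785037
Step 2: Project.
Since ||x|| > R, scale = R/||x|| = 2/6.785037 = 0.294766, proj(x) = scale * x
proj(x) = [-0.726244, -1.863481]
Step 3: Dot product.
a^T * proj(x) = -4*(-0.726244) - 3*(-1.863481) = 8.4954


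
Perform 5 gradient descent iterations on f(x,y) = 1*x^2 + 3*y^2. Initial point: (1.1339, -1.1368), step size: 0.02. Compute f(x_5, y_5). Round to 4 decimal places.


Gradient descent on f(x,y) = 1*x^2 + 3*y^2.
Starting point: (1.1339, -1.1368), alpha = 0.02
Step 1: grad_x = 2*1*1.1339 = 2.2678, grad_y = 2*3*-1.1368 = -6.8208
  x_1 = 1.1339 - 0.02*2.2678 = 1.0885
  y_1 = -1.1368 - 0.02*-6.8208 = -1.0004
Step 2: grad_x = 2*1*1.0885 = 2.1771, grad_y = 2*3*-1.0004 = -6.0023
  x_2 = 1.0885 - 0.02*2.1771 = 1.045
  y_2 = -1.0004 - 0.02*-6.0023 = -0.8803
Step 3: grad_x = 2*1*1.045 = 2.09, grad_y = 2*3*-0.8803 = -5.282
  x_3 = 1.045 - 0.02*2.09 = 1.0032
  y_3 = -0.8803 - 0.02*-5.282 = -0.7747
Step 4: grad_x = 2*1*1.0032 = 2.0064, grad_y = 2*3*-0.7747 = -4.6482
  x_4 = 1.0032 - 0.02*2.0064 = 0.9631
  y_4 = -0.7747 - 0.02*-4.6482 = -0.6817
Step 5: grad_x = 2*1*0.9631 = 1.9261, grad_y = 2*3*-0.6817 = -4.0904
  x_5 = 0.9631 - 0.02*1.9261 = 0.9246
  y_5 = -0.6817 - 0.02*-4.0904 = -0.5999
f(0.9246, -0.5999) = 1*0.9246^2 + 3*(-0.5999)^2 = 1.9345


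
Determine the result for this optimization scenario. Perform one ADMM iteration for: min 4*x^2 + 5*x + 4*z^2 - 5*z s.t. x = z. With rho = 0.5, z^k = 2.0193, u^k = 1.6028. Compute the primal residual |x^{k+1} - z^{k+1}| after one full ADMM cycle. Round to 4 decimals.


ADMM iteration with rho = 0.5, z^k = 2.0193, u^k = 1.6028
Step 1: x-update.
Minimize 4*x^2 + 5*x + (0.5/2)*(x - 2.0193 + 1.6028)^2
FOC: (2*4 + 0.5)*x = -5 + 0.5*(2.0193 - 1.6028)
x^{k+1} = -0.5637
Step 2: z-update.
Minimize 4*z^2 - 5*z + (0.5/2)*(-0.5637 - z + 1.6028)^2
FOC: (2*4 + 0.5)*z = 5 + 0.5*(-0.5637 + 1.6028)
z^{k+1} = 0.6494
Step 3: u-update.
u^{k+1} = 1.6028 - 0.5637 - 0.6494 = 0.3897
Step 4: Primal residual = |-0.5637 - 0.6494| = 1.2131


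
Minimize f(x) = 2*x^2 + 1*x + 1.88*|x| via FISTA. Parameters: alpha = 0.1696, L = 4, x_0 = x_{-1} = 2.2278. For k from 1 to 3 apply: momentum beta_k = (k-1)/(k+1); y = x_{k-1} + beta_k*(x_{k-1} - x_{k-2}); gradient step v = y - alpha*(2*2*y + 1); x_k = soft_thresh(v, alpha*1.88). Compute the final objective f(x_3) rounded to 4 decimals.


FISTA on f(x) = 2*x^2 + 1*x + 1.88*|x|
L = 4, alpha = 0.1696
Iteration 1: beta = 0.0, y = 2.2278 + 0.0*(2.2278 - 2.2278) = 2.2278
  grad(y) = 9.9112, v = y - alpha*grad = 0.5469
  prox(v) = soft_thresh(0.5469, 0.3188) = 0.228
Iteration 2: beta = 0.3333, y = 0.228 + 0.3333*(0.228 - 2.2278) = -0.4386
  grad(y) = -0.7543, v = y - alpha*grad = -0.3106
  prox(v) = soft_thresh(-0.3106, 0.3188) = 0.0
Iteration 3: beta = 0.5, y = 0.0 + 0.5*(0.0 - 0.228) = -0.114
  grad(y) = 0.544, v = y - alpha*grad = -0.2063
  prox(v) = soft_thresh(-0.2063, 0.3188) = 0.0
f(x_3) = 2*0.0^2 + 1*0.0 + 1.88*|0.0| = 0.0


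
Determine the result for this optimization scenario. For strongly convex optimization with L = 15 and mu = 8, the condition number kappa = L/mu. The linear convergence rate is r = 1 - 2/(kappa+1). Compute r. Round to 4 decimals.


Step 1: Compute the condition number.
kappa = L/mu = 15/8 = 1.875
Step 2: Compute the convergence rate.
r = 1 - 2/(kappa + 1) = 1 - 2*mu/(L + mu) = (L - mu)/(L + mu) = 7/23 = 0.3043


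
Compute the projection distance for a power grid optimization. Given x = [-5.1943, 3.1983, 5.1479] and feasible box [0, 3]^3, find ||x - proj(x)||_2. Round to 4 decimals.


Project each component onto [0, 3].
clip(-5.1943) = 0.0, clip(3.1983) = 3.0, clip(5.1479) = 3.0
Projection = [0.0, 3.0, 3.0]
Squared diffs: [26.9808, 0.0393, 4.6135]
Distance = sqrt(31.6336) = 5.6244


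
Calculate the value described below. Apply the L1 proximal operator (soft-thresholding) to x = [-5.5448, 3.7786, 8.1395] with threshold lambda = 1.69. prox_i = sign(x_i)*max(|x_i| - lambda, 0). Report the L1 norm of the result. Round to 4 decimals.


Soft-thresholding with lambda = 1.69:
prox(-5.5448) = sign(-5.5448)*max(|-5.5448| - 1.69, 0) = -3.8548
prox(3.7786) = sign(3.7786)*max(|3.7786| - 1.69, 0) = 2.0886
prox(8.1395) = sign(8.1395)*max(|8.1395| - 1.69, 0) = 6.4495
prox(x) = [-3.8548, 2.0886, 6.4495]
||prox(x)||_1 = 3.8548 + 2.0886 + 6.4495 = 12.3929


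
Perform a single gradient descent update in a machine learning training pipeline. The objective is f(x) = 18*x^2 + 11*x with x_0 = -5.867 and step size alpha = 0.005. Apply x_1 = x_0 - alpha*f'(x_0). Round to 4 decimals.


We compute the gradient at x_0 and apply the update.
f'(x) = 36*x + 11
f'(-5.867) = 36*-5.867 + 11 = -200.212
x_1 = -5.867 - 0.005*-200.212 = -4.8659


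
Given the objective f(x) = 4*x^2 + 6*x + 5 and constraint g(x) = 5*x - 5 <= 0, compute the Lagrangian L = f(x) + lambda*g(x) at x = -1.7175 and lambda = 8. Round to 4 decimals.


Step 1: Evaluate f(x).
f(-1.7175) = 4*(-1.7175)^2 + 6*(-1.7175) + 5 = 6.4942
Step 2: Evaluate g(x).
g(-1.7175) = 5*-1.7175 - 5 = -13.5875
Step 3: Compute Lagrangian.
L = 6.4942 + 8*-13.5875 = -102.2058


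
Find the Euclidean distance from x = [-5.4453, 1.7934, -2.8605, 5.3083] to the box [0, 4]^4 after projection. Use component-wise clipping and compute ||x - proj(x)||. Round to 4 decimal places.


Project each component onto [0, 4].
clip(-5.4453) = 0.0, clip(1.7934) = 1.7934, clip(-2.8605) = 0.0, clip(5.3083) = 4.0
Projection = [0.0, 1.7934, 0.0, 4.0]
Squared diffs: [29.6513, 0.0, 8.1825, 1.7116]
Distance = sqrt(39.5454) = 6.2885


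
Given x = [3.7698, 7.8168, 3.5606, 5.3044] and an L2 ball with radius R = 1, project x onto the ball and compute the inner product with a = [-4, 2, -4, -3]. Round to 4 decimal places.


Step 1: Compute ||x|| (intermediates to 6 decimals).
||x|| = sqrt(3.7698^2 + 7.8168^2 + 3.5606^2 + 5.3044^2) = 10.776283
Step 2: Project.
Since ||x|| > R, scale = R/||x|| = 1/10.776283 = 0.092796, proj(x) = scale * x
proj(x) = [0.349822, 0.725368, 0.330409, 0.492227]
Step 3: Dot product.
a^T * proj(x) = -4*0.349822 + 2*0.725368 - 4*0.330409 - 3*0.492227 = -2.7469


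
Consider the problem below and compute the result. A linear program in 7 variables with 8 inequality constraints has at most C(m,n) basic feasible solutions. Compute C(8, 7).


Each vertex corresponds to some choice of n active constraints out of m, so the number of vertices is at most C(m, n) = m! / (n!(m-n)!).
m = 8, n = 7
Numerator: 8 * 7 * 6 * 5 * 4 * 3 * 2
Denominator: 7! = 5040
C(8, 7) = 8


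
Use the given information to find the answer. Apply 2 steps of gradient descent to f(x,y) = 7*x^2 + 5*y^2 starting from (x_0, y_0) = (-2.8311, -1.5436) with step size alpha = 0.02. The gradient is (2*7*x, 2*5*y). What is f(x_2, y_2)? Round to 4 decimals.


Gradient descent on f(x,y) = 7*x^2 + 5*y^2.
Starting point: (-2.8311, -1.5436), alpha = 0.02
Step 1: grad_x = 2*7*-2.8311 = -39.6354, grad_y = 2*5*-1.5436 = -15.436
  x_1 = -2.8311 - 0.02*-39.6354 = -2.0384
  y_1 = -1.5436 - 0.02*-15.436 = -1.2349
Step 2: grad_x = 2*7*-2.0384 = -28.5375, grad_y = 2*5*-1.2349 = -12.3488
  x_2 = -2.0384 - 0.02*-28.5375 = -1.4676
  y_2 = -1.2349 - 0.02*-12.3488 = -0.9879
f(-1.4676, -0.9879) = 7*(-1.4676)^2 + 5*(-0.9879)^2 = 19.9576


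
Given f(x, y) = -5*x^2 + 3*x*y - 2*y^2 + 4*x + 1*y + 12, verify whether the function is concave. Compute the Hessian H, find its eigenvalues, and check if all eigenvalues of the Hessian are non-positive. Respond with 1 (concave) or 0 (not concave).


The Hessian of f(x,y) = -5*x^2 + 3*x*y - 2*y^2 + 4*x + 1*y + 12 is:
H = [[-10, 3], [3, -4]]
Trace = -10 - 4 = -14
Determinant = -10*-4 - (3)^2 = 31
Discriminant = (-14)^2 - 4*31 = 72.0
Eigenvalues: lambda_1 = -11.2426, lambda_2 = -2.7574
The function is concave.

1


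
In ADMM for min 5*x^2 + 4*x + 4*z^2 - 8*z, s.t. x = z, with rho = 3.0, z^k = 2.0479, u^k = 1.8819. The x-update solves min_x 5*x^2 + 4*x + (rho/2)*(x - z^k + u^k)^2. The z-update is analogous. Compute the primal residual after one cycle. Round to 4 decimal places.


ADMM iteration with rho = 3.0, z^k = 2.0479, u^k = 1.8819
Step 1: x-update.
Minimize 5*x^2 + 4*x + (3.0/2)*(x - 2.0479 + 1.8819)^2
FOC: (2*5 + 3.0)*x = -4 + 3.0*(2.0479 - 1.8819)
x^{k+1} = -0.2694
Step 2: z-update.
Minimize 4*z^2 - 8*z + (3.0/2)*(-0.2694 - z + 1.8819)^2
FOC: (2*4 + 3.0)*z = 8 + 3.0*(-0.2694 + 1.8819)
z^{k+1} = 1.167
Step 3: u-update.
u^{k+1} = 1.8819 - 0.2694 - 1.167 = 0.4455
Step 4: Primal residual = |-0.2694 - 1.167| = 1.4364


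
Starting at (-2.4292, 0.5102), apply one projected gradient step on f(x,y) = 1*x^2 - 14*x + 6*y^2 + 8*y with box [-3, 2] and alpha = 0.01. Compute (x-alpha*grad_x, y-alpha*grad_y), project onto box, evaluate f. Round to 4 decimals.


Step 1: Compute gradient at (-2.4292, 0.5102).
grad_x = 2*1*-2.4292 - 14 = -18.8584
grad_y = 2*6*0.5102 + 8 = 14.1224
Step 2: Gradient step.
x_raw = -2.4292 - 0.01*-18.8584 = -2.2406
y_raw = 0.5102 - 0.01*14.1224 = 0.369
Step 3: Project onto [-3, 2].
x_proj = clip(-2.2406) = -2.2406
y_proj = clip(0.369) = 0.369
Step 4: Evaluate f.
f(-2.2406, 0.369) = 40.1577
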